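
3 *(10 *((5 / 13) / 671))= 150 / 8723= 0.02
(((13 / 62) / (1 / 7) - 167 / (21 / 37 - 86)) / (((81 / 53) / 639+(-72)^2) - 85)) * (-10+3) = -2524028487 / 537201948596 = -0.00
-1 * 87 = -87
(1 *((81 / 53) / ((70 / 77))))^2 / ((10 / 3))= 2381643 / 2809000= 0.85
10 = 10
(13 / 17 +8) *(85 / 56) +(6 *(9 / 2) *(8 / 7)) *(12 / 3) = 7657 / 56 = 136.73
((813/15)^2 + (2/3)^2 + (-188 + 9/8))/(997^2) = 4952177/1789216200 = 0.00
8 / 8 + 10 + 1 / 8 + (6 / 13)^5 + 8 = 56870037 / 2970344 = 19.15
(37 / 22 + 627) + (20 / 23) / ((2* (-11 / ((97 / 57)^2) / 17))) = 1030350077 / 1643994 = 626.74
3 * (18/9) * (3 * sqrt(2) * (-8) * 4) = -576 * sqrt(2) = -814.59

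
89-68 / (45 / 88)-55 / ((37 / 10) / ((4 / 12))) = -81473 / 1665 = -48.93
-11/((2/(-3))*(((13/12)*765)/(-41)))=-902/1105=-0.82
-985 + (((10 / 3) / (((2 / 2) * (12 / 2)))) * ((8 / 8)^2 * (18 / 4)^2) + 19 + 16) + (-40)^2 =2645 / 4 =661.25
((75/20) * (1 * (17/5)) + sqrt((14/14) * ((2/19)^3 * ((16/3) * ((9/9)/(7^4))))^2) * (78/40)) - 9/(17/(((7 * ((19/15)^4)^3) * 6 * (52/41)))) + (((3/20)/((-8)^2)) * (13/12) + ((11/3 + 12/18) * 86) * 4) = 57745118392259155985106481297/56482907228102250000000000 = 1022.35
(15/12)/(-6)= -5/24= -0.21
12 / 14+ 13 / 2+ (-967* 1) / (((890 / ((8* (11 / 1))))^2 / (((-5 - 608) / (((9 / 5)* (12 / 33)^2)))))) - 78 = 121150118849 / 4990230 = 24277.46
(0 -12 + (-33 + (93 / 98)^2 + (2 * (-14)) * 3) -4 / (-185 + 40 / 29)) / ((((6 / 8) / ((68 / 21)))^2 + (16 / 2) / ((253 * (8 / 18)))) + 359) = -30650916457931968 / 85943985620252025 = -0.36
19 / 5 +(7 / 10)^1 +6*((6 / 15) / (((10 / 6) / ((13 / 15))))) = 1437 / 250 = 5.75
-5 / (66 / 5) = -0.38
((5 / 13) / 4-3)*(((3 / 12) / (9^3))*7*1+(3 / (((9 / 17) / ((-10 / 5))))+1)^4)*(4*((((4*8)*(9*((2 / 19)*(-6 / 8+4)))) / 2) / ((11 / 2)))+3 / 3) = -3512813686951 / 2881008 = -1219300.22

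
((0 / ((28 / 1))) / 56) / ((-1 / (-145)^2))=0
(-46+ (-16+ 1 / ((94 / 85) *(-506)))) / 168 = -2949053 / 7990752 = -0.37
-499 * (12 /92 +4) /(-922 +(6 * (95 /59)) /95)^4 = -574423498205 /201311205115881156608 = -0.00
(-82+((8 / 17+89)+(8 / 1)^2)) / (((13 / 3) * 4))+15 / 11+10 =150595 / 9724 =15.49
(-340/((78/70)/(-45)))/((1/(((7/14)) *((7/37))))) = 624750/481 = 1298.86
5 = 5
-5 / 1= -5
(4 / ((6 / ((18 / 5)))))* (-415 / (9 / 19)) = -6308 / 3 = -2102.67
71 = 71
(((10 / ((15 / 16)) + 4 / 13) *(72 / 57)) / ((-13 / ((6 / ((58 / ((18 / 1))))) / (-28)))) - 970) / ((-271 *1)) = 632231786 / 176646743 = 3.58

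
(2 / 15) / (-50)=-1 / 375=-0.00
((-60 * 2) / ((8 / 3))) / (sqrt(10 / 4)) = -9 * sqrt(10) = -28.46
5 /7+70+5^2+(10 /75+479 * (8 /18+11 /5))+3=430144 /315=1365.54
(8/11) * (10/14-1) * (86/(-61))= 1376/4697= 0.29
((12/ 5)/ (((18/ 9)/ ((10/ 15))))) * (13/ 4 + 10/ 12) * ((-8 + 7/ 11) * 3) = -3969/ 55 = -72.16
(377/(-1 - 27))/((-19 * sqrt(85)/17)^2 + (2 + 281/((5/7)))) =-32045/1193752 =-0.03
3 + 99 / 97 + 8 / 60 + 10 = 20594 / 1455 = 14.15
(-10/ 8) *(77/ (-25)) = 77/ 20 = 3.85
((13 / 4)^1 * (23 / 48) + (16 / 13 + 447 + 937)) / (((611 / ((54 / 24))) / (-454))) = -2357229063 / 1016704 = -2318.50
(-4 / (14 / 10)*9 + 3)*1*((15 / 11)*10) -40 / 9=-217730 / 693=-314.18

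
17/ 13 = 1.31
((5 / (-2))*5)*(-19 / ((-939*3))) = -475 / 5634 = -0.08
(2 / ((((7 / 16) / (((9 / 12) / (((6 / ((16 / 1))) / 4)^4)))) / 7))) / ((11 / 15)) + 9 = 41943931 / 99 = 423676.07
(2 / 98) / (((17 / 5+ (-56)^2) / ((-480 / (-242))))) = 1200 / 93067513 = 0.00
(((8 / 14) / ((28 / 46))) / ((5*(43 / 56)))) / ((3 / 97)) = 35696 / 4515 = 7.91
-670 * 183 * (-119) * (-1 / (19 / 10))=-145905900 / 19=-7679257.89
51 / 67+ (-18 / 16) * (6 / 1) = -5.99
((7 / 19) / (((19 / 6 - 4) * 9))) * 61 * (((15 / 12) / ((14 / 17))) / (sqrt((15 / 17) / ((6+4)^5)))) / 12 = -25925 * sqrt(102) / 2052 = -127.60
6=6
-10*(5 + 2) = -70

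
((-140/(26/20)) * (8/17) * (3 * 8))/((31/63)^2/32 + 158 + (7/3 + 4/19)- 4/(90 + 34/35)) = -5163295850496/681373488497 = -7.58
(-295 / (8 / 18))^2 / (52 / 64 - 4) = -138216.18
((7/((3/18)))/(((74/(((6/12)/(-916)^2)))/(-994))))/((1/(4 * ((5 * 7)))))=-365295/7761268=-0.05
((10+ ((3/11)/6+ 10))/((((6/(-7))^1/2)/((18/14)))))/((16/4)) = -1323/88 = -15.03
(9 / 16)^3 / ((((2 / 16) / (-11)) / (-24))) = 24057 / 64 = 375.89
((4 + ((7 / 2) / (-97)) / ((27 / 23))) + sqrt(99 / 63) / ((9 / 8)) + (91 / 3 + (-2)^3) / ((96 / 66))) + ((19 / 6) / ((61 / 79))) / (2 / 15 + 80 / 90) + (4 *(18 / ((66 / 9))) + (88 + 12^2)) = 8 *sqrt(77) / 63 + 171475976117 / 646704432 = 266.27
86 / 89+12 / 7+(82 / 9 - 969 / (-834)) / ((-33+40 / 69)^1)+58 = 60.36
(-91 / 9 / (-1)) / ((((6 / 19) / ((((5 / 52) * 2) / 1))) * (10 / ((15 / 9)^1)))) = 665 / 648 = 1.03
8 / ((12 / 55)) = 110 / 3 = 36.67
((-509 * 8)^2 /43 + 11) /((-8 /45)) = -746174565 /344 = -2169112.11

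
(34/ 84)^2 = 289/ 1764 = 0.16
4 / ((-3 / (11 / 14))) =-22 / 21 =-1.05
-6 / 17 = -0.35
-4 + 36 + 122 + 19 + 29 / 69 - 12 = 11138 / 69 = 161.42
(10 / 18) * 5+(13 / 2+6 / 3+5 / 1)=293 / 18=16.28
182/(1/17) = 3094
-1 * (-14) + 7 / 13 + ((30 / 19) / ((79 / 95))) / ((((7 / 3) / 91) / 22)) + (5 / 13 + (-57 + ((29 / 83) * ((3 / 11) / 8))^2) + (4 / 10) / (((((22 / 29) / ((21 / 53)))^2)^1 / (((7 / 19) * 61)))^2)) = 151265507754923626298961031 / 94418702400264505165760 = 1602.07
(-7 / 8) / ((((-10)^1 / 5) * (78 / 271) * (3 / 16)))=1897 / 234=8.11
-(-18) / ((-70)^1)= -9 / 35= -0.26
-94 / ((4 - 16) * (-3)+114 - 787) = 94 / 637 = 0.15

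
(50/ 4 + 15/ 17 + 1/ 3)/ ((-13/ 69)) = -32177/ 442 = -72.80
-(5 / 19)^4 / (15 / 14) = -1750 / 390963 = -0.00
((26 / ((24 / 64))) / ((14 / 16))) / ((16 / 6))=208 / 7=29.71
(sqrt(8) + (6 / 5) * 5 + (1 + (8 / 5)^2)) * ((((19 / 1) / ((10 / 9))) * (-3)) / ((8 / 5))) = -122607 / 400 - 513 * sqrt(2) / 8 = -397.20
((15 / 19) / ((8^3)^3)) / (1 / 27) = 405 / 2550136832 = 0.00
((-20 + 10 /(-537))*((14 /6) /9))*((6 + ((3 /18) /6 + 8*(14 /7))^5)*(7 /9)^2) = -117910944443760379625 /35506312975872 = -3320844.51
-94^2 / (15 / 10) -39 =-17789 / 3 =-5929.67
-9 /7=-1.29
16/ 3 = 5.33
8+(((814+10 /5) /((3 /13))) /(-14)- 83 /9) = -15989 /63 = -253.79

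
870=870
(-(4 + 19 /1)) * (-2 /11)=46 /11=4.18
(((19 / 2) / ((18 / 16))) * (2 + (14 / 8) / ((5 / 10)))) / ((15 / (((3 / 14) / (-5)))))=-209 / 1575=-0.13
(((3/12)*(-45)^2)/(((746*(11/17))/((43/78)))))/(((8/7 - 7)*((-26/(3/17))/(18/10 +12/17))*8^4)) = 25965765/63347710885888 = 0.00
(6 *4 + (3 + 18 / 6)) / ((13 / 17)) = 39.23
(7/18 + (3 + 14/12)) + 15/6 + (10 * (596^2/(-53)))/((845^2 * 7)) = 6715755409/953651790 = 7.04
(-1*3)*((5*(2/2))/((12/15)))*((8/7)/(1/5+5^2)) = -125/147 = -0.85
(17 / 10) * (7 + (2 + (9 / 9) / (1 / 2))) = 187 / 10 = 18.70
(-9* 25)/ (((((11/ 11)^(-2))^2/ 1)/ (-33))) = 7425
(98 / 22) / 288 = 49 / 3168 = 0.02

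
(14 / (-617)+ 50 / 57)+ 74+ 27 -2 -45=1929178 / 35169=54.85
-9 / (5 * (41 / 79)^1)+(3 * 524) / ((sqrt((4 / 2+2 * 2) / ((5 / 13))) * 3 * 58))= -711 / 205+131 * sqrt(390) / 1131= -1.18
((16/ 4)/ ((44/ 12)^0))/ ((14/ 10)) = 20/ 7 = 2.86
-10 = -10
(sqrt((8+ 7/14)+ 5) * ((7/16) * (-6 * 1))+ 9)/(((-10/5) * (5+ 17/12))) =-54/77+ 27 * sqrt(6)/88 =0.05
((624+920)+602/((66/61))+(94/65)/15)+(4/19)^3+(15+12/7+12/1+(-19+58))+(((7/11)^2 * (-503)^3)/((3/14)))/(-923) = 105663694433950927/402167690925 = 262735.41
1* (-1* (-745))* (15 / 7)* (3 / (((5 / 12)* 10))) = 8046 / 7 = 1149.43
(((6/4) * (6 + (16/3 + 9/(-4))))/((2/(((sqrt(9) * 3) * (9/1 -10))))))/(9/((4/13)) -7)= -981/356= -2.76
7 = 7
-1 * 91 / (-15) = 91 / 15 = 6.07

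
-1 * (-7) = 7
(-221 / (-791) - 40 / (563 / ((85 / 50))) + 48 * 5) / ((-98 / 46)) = -2459862765 / 21821317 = -112.73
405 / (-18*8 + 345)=135 / 67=2.01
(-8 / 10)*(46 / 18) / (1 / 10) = -184 / 9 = -20.44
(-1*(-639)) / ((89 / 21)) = 13419 / 89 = 150.78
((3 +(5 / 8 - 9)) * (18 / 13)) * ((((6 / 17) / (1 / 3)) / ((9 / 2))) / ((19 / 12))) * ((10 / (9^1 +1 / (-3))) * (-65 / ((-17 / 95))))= -1741500 / 3757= -463.53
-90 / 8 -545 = -2225 / 4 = -556.25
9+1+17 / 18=10.94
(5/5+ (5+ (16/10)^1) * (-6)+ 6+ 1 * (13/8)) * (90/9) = -1239/4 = -309.75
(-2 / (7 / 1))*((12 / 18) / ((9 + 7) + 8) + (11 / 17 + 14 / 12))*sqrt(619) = -161*sqrt(619) / 306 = -13.09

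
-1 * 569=-569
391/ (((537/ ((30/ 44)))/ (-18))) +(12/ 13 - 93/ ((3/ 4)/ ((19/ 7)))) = -61742281/ 179179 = -344.58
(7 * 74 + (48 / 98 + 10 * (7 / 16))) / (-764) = -0.68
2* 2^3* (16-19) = -48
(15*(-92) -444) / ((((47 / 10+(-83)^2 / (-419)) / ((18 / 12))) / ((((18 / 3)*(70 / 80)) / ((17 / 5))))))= 100308600 / 278783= 359.81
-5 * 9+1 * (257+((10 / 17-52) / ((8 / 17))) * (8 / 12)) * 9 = 3225 / 2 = 1612.50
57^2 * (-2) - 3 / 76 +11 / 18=-4444241 / 684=-6497.43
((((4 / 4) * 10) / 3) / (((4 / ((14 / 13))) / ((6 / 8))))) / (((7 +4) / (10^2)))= 6.12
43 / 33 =1.30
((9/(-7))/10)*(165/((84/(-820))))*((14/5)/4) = 4059/28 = 144.96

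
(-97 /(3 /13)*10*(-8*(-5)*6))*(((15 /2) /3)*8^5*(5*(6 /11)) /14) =-1239613440000 /77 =-16098875844.16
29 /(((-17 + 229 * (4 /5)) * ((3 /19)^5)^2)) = 889004607381145 /49069719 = 18117173.39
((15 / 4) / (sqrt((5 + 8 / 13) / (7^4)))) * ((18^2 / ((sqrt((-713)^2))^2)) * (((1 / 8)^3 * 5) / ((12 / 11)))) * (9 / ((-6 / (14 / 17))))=-22920975 * sqrt(949) / 1292054382592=-0.00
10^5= 100000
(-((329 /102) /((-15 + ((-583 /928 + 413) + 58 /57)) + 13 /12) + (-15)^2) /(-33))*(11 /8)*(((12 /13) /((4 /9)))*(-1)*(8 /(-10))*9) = 503614896093 /3592185850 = 140.20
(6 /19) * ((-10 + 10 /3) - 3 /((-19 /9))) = -1.66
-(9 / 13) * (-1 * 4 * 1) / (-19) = -36 / 247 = -0.15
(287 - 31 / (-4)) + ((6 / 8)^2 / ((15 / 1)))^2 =1886409 / 6400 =294.75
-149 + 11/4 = -585/4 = -146.25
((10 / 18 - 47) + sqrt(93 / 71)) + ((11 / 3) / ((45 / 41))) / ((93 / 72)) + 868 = sqrt(6603) / 71 + 127742 / 155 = 825.29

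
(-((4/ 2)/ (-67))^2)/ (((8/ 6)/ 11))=-33/ 4489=-0.01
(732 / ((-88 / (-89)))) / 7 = 16287 / 154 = 105.76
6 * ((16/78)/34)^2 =0.00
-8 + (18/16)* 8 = 1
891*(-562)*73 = -36554166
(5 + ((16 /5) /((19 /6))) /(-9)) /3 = 1393 /855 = 1.63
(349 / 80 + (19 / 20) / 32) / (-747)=-0.01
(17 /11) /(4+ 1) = 0.31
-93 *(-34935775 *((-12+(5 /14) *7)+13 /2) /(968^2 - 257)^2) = -9747081225 /877532412289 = -0.01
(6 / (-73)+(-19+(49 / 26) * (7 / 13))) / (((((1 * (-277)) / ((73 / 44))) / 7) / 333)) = 252.25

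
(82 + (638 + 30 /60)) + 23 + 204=1895 /2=947.50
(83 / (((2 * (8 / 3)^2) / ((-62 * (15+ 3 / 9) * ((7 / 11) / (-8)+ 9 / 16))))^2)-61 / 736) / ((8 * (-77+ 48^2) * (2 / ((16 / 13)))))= 63105168810373 / 21121108017152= 2.99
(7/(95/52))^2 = 132496/9025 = 14.68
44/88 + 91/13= 15/2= 7.50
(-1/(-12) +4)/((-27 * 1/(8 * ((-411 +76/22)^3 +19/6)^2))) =-14318943431289860370896161/2582935938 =-5543669597309950.93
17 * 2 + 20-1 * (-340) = 394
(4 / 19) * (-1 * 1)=-4 / 19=-0.21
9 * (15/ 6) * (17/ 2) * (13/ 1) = 9945/ 4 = 2486.25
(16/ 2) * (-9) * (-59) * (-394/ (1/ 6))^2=23739931008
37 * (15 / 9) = 61.67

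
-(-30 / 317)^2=-900 / 100489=-0.01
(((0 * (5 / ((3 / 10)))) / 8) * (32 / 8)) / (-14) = 0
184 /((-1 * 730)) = -92 /365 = -0.25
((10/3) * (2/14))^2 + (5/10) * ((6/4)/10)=5323/17640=0.30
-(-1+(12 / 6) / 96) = 47 / 48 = 0.98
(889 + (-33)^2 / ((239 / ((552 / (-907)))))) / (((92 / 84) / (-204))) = -822999535596 / 4985779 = -165069.40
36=36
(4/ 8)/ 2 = 1/ 4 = 0.25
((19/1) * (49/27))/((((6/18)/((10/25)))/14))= 26068/45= 579.29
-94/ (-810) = 47/ 405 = 0.12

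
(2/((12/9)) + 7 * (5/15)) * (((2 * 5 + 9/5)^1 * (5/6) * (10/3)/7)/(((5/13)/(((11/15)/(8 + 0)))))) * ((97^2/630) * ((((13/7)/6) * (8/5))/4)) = 23735736167/3000564000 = 7.91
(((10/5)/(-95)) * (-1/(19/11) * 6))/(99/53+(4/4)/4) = 27984/810445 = 0.03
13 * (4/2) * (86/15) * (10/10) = 2236/15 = 149.07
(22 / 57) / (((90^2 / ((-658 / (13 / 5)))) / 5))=-3619 / 60021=-0.06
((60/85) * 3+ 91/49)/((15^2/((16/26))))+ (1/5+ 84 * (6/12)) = 42.21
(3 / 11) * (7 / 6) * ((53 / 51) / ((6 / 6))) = 371 / 1122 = 0.33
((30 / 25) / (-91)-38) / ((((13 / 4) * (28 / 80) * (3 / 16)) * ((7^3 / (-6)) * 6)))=4427776 / 8521149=0.52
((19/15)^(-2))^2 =50625/130321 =0.39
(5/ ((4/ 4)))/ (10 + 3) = 5/ 13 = 0.38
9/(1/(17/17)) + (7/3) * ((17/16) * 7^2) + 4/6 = 131.15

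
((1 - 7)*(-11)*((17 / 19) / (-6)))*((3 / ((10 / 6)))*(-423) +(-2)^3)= 719389 / 95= 7572.52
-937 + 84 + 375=-478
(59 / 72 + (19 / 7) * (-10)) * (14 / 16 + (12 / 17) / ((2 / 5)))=-4762853 / 68544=-69.49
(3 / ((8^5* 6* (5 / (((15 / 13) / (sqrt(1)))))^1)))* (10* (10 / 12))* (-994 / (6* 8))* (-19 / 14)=33725 / 40894464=0.00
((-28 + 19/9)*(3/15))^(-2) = 2025/54289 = 0.04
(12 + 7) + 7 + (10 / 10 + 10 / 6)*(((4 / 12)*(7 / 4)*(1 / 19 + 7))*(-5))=-4934 / 171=-28.85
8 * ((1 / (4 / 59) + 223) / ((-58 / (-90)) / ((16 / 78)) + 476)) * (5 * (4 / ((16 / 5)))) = 1426500 / 57497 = 24.81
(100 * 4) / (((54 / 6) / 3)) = 400 / 3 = 133.33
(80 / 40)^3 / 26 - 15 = -14.69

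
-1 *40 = -40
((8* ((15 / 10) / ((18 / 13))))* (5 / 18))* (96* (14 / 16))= 1820 / 9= 202.22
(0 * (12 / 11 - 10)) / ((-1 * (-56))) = 0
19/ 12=1.58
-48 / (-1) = 48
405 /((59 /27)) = 10935 /59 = 185.34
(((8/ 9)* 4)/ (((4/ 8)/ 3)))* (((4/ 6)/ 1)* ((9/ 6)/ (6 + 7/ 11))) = 3.21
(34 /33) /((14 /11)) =17 /21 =0.81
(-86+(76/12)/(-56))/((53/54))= -130203/1484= -87.74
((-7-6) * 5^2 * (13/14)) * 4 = -8450/7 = -1207.14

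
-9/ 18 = -1/ 2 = -0.50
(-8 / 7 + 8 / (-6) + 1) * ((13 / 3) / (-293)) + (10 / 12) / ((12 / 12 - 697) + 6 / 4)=58778 / 2848839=0.02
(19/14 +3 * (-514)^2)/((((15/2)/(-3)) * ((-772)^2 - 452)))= -11096251/20843620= -0.53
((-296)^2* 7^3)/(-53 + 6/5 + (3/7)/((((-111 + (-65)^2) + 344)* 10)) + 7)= -625207799552/932019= -670810.14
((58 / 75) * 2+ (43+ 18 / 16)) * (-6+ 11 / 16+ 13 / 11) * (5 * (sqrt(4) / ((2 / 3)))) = -19921981 / 7040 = -2829.83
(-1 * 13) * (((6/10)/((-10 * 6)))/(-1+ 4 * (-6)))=-13/2500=-0.01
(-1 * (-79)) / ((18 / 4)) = 158 / 9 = 17.56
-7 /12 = -0.58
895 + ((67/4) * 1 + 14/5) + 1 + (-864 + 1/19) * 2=-308691/380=-812.34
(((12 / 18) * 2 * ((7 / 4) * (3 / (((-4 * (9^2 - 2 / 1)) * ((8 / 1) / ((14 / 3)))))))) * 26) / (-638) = 637 / 1209648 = 0.00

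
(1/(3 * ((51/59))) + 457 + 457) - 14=137759/153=900.39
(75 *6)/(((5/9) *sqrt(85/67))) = 162 *sqrt(5695)/17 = 719.14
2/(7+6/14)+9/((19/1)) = 367/494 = 0.74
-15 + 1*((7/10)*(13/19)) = -2759/190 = -14.52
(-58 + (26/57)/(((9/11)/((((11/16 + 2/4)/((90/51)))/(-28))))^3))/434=-153973036172511679/1152142834139136000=-0.13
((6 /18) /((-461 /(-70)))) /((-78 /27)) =-105 /5993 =-0.02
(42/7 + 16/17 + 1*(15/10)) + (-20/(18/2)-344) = -103361/306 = -337.78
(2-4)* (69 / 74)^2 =-4761 / 2738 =-1.74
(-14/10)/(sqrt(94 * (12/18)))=-7 * sqrt(141)/470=-0.18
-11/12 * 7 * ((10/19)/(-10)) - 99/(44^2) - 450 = -4511525/10032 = -449.71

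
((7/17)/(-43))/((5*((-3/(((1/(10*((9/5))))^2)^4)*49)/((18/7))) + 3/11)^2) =-847/877583758081243543853960834739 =-0.00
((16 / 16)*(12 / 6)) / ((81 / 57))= 38 / 27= 1.41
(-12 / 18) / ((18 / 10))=-10 / 27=-0.37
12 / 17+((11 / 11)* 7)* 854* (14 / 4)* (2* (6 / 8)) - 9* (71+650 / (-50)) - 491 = 1032655 / 34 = 30372.21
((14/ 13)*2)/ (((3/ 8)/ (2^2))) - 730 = -27574/ 39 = -707.03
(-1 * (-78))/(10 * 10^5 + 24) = 39/500012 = 0.00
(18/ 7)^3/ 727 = 5832/ 249361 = 0.02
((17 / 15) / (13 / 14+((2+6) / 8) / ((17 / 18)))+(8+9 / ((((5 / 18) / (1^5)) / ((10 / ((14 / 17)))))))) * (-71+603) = 1517360672 / 7095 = 213863.38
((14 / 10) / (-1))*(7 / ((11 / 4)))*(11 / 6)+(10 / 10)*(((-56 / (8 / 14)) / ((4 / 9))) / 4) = -7399 / 120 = -61.66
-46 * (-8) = 368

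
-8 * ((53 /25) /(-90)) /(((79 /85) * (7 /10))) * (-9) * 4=-28832 /2765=-10.43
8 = 8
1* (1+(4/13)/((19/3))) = 259/247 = 1.05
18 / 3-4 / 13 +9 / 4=413 / 52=7.94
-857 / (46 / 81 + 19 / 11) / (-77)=69417 / 14315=4.85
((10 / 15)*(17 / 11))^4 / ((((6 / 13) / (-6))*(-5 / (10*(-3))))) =-34744736 / 395307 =-87.89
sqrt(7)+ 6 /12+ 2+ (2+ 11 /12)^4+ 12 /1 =sqrt(7)+ 1801297 /20736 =89.51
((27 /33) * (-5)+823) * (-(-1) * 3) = 27024 /11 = 2456.73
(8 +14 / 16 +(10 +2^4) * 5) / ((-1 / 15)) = -16665 / 8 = -2083.12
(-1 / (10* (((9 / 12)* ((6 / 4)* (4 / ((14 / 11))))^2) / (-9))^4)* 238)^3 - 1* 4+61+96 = 94694365296227804489648922745458181 / 654318972870484080973094436610125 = 144.72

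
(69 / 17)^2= 4761 / 289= 16.47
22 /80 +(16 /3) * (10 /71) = 8743 /8520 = 1.03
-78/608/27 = -13/2736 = -0.00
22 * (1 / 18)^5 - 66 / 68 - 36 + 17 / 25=-14571871349 / 401533200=-36.29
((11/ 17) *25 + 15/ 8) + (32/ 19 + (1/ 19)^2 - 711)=-33938177/ 49096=-691.26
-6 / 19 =-0.32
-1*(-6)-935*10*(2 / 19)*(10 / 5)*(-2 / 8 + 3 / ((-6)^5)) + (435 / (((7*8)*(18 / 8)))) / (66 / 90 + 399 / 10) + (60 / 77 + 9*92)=767189129417 / 577820628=1327.73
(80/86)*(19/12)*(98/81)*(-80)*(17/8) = -3165400/10449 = -302.94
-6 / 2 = -3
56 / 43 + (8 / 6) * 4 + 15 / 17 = 16487 / 2193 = 7.52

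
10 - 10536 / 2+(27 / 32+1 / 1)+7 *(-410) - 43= -261413 / 32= -8169.16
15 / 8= 1.88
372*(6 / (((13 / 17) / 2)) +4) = 95232 / 13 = 7325.54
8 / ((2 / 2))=8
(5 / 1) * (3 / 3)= 5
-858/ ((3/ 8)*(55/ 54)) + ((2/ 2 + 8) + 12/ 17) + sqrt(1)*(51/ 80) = -3041037/ 1360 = -2236.06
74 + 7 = 81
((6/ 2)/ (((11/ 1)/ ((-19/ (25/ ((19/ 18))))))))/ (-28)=361/ 46200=0.01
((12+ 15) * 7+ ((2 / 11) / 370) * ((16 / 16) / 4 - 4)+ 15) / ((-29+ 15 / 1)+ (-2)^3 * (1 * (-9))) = 332109 / 94424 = 3.52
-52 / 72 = -13 / 18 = -0.72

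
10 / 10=1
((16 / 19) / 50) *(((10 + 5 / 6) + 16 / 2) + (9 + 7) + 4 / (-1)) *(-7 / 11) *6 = -2072 / 1045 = -1.98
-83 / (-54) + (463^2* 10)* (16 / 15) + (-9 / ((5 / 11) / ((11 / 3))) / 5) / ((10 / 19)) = 7717196078 / 3375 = 2286576.62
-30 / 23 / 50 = -3 / 115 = -0.03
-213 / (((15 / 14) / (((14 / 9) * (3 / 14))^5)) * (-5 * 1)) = 994 / 6075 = 0.16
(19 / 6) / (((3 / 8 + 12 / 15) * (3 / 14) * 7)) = 760 / 423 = 1.80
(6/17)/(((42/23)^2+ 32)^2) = 839523/2969822344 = 0.00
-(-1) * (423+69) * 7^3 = 168756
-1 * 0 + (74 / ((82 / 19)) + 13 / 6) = 19.31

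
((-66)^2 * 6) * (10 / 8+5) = 163350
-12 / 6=-2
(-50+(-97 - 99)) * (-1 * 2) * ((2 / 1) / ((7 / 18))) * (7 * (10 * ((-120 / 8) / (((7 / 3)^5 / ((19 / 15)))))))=-817763040 / 16807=-48656.10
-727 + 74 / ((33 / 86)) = -17627 / 33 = -534.15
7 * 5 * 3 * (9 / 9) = 105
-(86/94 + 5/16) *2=-923/376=-2.45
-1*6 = -6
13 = 13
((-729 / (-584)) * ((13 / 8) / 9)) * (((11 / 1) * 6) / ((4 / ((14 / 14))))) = 34749 / 9344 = 3.72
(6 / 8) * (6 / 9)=1 / 2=0.50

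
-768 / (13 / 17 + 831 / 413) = -674016 / 2437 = -276.58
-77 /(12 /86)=-3311 /6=-551.83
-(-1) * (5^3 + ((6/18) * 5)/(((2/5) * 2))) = 1525/12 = 127.08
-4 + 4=0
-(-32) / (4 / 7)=56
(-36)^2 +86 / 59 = 1297.46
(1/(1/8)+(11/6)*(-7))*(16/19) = -232/57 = -4.07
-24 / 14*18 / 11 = -2.81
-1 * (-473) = 473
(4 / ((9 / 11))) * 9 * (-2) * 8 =-704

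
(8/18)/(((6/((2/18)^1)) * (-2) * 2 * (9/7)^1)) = -7/4374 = -0.00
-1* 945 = -945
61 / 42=1.45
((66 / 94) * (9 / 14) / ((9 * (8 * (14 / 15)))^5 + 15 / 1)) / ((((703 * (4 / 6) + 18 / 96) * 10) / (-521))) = -77368500 / 2113878627774965093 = -0.00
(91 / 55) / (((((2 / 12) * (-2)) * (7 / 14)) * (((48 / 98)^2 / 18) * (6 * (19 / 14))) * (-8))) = 1529437 / 133760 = 11.43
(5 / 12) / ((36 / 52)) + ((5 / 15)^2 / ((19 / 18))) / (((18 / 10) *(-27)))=11075 / 18468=0.60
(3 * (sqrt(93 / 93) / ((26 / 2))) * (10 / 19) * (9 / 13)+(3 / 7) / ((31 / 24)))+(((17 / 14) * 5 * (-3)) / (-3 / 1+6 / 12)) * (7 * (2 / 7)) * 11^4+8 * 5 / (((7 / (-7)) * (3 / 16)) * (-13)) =445993385692 / 2090361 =213357.11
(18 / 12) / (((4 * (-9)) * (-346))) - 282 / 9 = -31.33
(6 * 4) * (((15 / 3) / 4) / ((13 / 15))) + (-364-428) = -9846 / 13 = -757.38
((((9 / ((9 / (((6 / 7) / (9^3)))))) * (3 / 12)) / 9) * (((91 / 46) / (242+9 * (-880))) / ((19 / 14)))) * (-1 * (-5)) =-455 / 14676020964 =-0.00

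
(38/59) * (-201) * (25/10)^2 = -95475/118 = -809.11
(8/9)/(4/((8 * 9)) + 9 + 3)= 0.07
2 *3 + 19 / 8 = 67 / 8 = 8.38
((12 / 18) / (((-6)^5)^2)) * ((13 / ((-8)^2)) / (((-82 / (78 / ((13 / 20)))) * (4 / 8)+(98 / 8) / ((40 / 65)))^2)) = 325 / 55547555543136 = 0.00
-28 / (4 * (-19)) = 7 / 19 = 0.37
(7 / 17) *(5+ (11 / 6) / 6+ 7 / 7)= 1589 / 612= 2.60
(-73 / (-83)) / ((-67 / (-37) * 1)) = 2701 / 5561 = 0.49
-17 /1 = -17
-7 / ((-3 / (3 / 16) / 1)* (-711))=-7 / 11376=-0.00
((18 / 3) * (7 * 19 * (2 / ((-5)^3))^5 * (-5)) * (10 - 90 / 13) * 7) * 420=120121344 / 3173828125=0.04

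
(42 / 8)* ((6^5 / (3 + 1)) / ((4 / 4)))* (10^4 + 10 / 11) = 1122762060 / 11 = 102069278.18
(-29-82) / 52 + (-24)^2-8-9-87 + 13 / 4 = 12301 / 26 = 473.12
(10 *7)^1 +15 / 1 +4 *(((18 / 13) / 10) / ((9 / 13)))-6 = 399 / 5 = 79.80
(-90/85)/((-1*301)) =18/5117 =0.00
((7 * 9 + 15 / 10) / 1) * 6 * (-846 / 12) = -54567 / 2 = -27283.50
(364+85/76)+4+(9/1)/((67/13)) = 1888443/5092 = 370.86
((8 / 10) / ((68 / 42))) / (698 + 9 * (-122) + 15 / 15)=-2 / 1615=-0.00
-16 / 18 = -8 / 9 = -0.89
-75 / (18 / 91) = -379.17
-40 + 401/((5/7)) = 2607/5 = 521.40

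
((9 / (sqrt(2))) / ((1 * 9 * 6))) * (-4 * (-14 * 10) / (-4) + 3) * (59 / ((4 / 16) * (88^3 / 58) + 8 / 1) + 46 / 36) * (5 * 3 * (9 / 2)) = -227804285 * sqrt(2) / 227776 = -1414.39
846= 846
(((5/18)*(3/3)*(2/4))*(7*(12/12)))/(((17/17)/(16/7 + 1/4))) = 355/144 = 2.47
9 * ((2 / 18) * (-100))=-100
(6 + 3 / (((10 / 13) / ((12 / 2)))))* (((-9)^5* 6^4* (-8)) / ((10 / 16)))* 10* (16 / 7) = 3291294892032 / 5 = 658258978406.40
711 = 711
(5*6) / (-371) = -0.08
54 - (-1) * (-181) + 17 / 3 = -364 / 3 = -121.33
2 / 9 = 0.22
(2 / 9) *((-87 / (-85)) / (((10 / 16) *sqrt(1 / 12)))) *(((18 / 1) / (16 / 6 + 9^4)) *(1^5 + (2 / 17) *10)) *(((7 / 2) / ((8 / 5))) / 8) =0.00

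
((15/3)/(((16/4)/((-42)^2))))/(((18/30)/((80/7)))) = 42000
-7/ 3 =-2.33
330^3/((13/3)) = 107811000/13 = 8293153.85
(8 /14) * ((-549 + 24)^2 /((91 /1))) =22500 /13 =1730.77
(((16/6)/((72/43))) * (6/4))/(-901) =-43/16218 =-0.00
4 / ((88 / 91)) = 91 / 22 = 4.14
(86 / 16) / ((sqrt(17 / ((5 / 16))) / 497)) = 21371*sqrt(85) / 544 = 362.19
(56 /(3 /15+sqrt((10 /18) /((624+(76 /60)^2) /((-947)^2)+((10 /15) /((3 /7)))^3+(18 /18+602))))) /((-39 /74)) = -205483802723523520 /377916519551649+2943276000 * sqrt(12396464932645) /125972173183883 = -461.46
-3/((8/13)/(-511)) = 19929/8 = 2491.12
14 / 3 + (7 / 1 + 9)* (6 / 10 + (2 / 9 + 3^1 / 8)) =1072 / 45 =23.82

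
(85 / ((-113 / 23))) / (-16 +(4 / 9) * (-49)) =207 / 452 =0.46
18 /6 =3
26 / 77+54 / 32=2495 / 1232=2.03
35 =35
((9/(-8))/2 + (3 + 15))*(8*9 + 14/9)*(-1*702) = -3601611/4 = -900402.75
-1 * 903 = -903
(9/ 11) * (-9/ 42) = -27/ 154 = -0.18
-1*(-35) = 35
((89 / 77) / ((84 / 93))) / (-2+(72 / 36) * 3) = 2759 / 8624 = 0.32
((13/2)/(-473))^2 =169/894916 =0.00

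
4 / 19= 0.21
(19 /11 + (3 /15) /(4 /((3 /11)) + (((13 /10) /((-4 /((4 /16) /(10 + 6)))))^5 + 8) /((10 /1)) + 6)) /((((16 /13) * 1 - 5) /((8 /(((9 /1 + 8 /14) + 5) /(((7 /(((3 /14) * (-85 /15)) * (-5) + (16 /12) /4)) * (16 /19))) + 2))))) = -15755308493899683494810752 /76224907154332641096253653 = -0.21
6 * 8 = 48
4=4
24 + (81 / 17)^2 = 13497 / 289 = 46.70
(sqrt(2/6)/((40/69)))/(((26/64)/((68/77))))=6256 * sqrt(3)/5005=2.16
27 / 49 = 0.55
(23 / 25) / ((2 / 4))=1.84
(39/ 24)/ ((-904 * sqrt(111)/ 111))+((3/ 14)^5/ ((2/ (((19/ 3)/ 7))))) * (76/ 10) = -0.02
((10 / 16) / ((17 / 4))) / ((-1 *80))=-1 / 544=-0.00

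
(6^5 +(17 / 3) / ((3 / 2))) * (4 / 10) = 140036 / 45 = 3111.91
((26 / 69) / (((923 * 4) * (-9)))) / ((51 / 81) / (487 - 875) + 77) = -194 / 1317234955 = -0.00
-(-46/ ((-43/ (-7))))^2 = -103684/ 1849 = -56.08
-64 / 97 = -0.66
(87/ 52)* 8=174/ 13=13.38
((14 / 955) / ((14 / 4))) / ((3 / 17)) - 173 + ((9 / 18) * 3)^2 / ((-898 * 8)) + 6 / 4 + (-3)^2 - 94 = -21115367897 / 82328640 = -256.48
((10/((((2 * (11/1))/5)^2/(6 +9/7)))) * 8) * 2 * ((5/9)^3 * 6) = 4250000/68607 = 61.95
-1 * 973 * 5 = -4865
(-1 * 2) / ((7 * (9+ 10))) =-2 / 133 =-0.02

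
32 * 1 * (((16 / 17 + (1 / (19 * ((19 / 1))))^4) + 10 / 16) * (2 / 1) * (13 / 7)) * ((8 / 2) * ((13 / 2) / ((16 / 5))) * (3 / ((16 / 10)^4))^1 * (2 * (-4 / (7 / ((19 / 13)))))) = -1156.47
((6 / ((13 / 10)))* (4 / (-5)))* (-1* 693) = 2558.77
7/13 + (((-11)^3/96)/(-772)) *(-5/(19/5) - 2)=2922269/6101888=0.48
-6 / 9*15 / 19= -0.53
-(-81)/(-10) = -8.10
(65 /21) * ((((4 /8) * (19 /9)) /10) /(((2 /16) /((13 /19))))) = 338 /189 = 1.79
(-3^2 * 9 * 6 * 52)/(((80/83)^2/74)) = -805206987/400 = -2013017.47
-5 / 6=-0.83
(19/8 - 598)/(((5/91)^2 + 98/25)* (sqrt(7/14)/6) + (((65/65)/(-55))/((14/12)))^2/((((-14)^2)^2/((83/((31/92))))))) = 25796457167348571078375/5944595926662691607479273 - 21661378560583320952412144125* sqrt(2)/23778383706650766429917092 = -1288.30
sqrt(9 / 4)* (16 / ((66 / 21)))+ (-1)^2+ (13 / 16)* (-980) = -34655 / 44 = -787.61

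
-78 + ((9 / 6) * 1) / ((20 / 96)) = -354 / 5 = -70.80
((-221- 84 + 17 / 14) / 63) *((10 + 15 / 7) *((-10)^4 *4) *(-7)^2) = -7230100000 / 63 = -114763492.06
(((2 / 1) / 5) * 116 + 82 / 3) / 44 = 553 / 330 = 1.68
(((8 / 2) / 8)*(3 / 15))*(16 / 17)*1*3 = 24 / 85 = 0.28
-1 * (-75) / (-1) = -75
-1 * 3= -3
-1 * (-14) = 14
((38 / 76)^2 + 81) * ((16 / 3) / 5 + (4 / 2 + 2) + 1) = 5915 / 12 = 492.92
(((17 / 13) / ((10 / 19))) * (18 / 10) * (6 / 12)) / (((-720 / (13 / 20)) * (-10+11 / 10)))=323 / 1424000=0.00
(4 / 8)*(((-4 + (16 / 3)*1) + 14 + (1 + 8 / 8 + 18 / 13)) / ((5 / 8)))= 584 / 39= 14.97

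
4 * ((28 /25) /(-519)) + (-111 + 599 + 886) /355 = 3557578 /921225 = 3.86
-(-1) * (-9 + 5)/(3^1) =-4/3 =-1.33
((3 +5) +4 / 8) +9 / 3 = 23 / 2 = 11.50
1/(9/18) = 2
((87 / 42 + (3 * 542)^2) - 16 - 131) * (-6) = -15862386.43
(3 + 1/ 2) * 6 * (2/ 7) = 6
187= 187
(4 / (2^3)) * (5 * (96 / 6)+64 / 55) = 2232 / 55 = 40.58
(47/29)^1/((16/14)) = 329/232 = 1.42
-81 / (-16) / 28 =81 / 448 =0.18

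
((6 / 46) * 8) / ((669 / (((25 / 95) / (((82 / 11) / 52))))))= 11440 / 3995491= 0.00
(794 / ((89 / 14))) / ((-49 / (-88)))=139744 / 623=224.31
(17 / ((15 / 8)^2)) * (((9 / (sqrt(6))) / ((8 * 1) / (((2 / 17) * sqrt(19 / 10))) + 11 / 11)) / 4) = -2584 * sqrt(6) / 3466575 + 18496 * sqrt(285) / 3466575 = 0.09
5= 5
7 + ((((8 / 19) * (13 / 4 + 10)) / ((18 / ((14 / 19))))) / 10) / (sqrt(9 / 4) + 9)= 341251 / 48735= 7.00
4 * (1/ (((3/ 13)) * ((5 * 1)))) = 52/ 15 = 3.47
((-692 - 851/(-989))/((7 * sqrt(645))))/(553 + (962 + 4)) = -29719 * sqrt(645)/294906255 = -0.00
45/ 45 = 1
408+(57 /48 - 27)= 6115 /16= 382.19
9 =9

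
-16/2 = -8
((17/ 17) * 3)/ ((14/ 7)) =3/ 2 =1.50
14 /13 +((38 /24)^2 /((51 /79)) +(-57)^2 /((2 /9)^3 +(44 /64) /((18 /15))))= 5569.36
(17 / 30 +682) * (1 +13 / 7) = 40954 / 21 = 1950.19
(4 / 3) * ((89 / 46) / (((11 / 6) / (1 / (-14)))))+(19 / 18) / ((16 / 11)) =318875 / 510048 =0.63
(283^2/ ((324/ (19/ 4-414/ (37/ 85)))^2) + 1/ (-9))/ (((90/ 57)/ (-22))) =-65668745731725829/ 6898182912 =-9519716.51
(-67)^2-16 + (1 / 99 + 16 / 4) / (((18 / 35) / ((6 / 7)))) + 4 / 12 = 1330565 / 297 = 4480.02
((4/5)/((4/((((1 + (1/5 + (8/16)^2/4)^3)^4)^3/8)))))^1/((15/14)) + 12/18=22573514002720665152520779778017640217945601843817109628777320680632349/32451855365842672678315602057625600000000000000000000000000000000000000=0.70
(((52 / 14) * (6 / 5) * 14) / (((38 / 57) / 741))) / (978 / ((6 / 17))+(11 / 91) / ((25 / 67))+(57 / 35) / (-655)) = 20670298740 / 825923081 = 25.03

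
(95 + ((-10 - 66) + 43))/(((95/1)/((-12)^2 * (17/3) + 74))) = 580.84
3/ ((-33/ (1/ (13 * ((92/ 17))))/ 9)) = -0.01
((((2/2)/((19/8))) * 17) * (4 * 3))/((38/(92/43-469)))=-16381200/15523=-1055.29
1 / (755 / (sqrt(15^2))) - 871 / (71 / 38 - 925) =5103035 / 5296929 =0.96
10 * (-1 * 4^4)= -2560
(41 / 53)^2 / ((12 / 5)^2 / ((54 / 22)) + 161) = 126075 / 34413059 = 0.00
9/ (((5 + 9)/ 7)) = 9/ 2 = 4.50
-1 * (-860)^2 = -739600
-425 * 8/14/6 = -850/21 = -40.48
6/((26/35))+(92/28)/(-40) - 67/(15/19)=-839441/10920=-76.87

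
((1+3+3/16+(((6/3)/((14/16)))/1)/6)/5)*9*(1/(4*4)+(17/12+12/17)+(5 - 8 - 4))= -1206203/30464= -39.59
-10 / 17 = -0.59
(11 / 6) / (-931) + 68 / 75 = 126341 / 139650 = 0.90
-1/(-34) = 1/34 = 0.03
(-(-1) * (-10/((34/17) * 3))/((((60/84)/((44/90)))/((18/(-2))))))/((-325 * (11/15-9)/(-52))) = -154/775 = -0.20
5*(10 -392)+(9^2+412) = -1417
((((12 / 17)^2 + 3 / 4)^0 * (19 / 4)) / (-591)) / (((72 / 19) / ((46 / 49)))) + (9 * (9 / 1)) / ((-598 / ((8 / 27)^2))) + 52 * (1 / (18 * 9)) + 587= 2196866927681 / 3740576112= 587.31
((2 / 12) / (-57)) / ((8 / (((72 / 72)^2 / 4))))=-1 / 10944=-0.00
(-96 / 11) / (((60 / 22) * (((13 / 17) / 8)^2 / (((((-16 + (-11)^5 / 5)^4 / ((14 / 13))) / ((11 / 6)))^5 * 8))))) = -175916333495085978131358446054167284302782309053103270880596703294665368823353535910571085926697613877367904805838848 / 1290695265293121337890625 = -136295792062996971801078300000000000000000000000000000000000000000000000000000000000000000000.00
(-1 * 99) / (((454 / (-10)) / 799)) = 395505 / 227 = 1742.31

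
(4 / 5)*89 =356 / 5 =71.20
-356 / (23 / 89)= -1377.57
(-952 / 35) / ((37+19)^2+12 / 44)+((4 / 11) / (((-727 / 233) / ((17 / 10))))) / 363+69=68.99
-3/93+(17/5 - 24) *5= -3194/31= -103.03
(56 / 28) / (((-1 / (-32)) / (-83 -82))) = -10560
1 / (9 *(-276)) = -1 / 2484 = -0.00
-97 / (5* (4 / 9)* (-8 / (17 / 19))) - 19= -42919 / 3040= -14.12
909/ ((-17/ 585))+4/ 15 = -7976407/ 255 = -31280.03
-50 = -50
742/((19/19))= 742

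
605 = 605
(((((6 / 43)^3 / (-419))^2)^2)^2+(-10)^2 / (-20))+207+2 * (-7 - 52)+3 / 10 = 1278741300841518952412003373615546274035779819521029409280605323 / 15168935953042929447354725665664843108372239289883938624726410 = 84.30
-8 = -8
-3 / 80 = -0.04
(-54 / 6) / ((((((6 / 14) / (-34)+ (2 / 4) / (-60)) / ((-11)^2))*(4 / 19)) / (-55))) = -4062677850 / 299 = -13587551.34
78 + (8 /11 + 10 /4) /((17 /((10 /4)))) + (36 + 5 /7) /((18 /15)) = 1713269 /15708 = 109.07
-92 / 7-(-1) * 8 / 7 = -12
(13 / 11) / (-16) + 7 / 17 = 1011 / 2992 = 0.34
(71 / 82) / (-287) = -71 / 23534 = -0.00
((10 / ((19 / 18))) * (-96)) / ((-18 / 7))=6720 / 19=353.68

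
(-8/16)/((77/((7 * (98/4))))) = -1.11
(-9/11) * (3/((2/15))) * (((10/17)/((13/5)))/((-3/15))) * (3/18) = 16875/4862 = 3.47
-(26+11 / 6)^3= -4657463 / 216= -21562.33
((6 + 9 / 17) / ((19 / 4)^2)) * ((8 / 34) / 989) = 7104 / 103181381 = 0.00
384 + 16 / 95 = 36496 / 95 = 384.17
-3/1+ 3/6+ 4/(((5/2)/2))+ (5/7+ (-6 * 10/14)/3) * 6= -251/70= -3.59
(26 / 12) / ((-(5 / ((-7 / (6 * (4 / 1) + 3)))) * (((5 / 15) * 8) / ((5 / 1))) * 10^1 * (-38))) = -91 / 164160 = -0.00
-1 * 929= -929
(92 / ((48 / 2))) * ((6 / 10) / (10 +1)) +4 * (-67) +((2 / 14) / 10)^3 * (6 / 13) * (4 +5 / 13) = -85376694069 / 318818500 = -267.79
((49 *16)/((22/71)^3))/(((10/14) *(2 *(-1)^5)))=-122763473/6655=-18446.80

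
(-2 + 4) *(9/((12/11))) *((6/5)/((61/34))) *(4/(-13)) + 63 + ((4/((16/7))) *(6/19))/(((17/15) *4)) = 611928279/10245560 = 59.73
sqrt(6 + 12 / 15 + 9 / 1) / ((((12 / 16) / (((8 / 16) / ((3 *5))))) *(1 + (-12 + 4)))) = -2 *sqrt(395) / 1575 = -0.03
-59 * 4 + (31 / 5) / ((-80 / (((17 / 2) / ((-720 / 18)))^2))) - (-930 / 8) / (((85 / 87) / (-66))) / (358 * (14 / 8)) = -248.54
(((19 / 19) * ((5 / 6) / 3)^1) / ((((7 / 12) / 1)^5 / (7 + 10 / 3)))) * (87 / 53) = 62138880 / 890771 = 69.76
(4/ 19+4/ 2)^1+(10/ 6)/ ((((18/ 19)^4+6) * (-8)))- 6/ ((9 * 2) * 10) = 4340679053/ 2022136560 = 2.15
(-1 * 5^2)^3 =-15625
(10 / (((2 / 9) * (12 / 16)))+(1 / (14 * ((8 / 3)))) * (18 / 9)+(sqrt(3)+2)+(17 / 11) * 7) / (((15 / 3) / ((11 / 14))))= 11 * sqrt(3) / 70+44889 / 3920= 11.72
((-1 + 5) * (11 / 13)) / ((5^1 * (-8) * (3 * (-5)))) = 11 / 1950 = 0.01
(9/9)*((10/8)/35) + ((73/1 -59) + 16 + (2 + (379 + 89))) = 14001/28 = 500.04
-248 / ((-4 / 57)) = 3534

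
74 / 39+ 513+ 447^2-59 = 7810331 / 39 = 200264.90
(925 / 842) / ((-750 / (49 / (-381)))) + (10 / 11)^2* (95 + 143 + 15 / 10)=197.93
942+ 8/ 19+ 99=19787/ 19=1041.42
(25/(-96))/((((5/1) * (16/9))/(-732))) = 2745/128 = 21.45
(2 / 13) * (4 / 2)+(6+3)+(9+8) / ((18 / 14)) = 2636 / 117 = 22.53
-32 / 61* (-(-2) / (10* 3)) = -32 / 915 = -0.03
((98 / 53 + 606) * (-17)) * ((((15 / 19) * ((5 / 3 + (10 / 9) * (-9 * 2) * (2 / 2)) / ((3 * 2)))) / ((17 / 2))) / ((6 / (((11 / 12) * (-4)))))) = -48726700 / 27189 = -1792.15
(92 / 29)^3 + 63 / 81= 7178915 / 219501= 32.71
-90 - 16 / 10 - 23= -573 / 5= -114.60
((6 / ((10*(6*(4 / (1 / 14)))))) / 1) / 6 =1 / 3360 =0.00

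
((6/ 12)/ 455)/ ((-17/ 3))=-3/ 15470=-0.00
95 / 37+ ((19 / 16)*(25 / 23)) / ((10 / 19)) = 136705 / 27232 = 5.02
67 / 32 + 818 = 26243 / 32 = 820.09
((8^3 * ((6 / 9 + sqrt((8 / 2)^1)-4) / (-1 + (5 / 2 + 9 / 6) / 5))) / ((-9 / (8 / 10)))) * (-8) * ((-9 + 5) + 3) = -65536 / 27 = -2427.26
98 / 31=3.16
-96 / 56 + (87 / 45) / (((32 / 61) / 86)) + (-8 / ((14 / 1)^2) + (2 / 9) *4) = 11151289 / 35280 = 316.08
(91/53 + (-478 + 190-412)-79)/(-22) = 20598/583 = 35.33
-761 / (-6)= 761 / 6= 126.83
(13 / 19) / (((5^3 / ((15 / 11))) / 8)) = 312 / 5225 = 0.06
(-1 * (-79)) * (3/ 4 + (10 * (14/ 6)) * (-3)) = -21883/ 4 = -5470.75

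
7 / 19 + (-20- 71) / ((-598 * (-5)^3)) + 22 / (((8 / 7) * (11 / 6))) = 593621 / 54625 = 10.87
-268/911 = -0.29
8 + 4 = 12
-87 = -87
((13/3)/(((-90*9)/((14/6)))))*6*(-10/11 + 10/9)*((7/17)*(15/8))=-3185/272646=-0.01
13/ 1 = 13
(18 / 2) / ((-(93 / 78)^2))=-6084 / 961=-6.33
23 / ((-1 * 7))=-23 / 7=-3.29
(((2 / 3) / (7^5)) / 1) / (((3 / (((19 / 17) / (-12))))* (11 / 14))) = -19 / 12122649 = -0.00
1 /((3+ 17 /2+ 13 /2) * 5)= 1 /90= 0.01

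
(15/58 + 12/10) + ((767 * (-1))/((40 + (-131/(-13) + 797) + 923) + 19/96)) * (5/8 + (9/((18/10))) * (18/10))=-1737293991/640697870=-2.71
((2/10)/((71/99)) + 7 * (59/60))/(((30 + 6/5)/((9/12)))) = 2347/13632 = 0.17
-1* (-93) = 93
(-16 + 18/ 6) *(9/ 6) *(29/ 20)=-1131/ 40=-28.28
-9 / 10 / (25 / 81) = -729 / 250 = -2.92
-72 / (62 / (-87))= 101.03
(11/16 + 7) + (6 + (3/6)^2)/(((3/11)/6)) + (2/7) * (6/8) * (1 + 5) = 16405/112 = 146.47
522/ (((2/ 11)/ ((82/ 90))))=13079/ 5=2615.80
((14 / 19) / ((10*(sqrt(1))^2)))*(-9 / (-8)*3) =189 / 760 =0.25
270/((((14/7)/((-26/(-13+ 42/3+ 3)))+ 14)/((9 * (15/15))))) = 15795/89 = 177.47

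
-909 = -909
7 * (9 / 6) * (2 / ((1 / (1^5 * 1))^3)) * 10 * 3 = 630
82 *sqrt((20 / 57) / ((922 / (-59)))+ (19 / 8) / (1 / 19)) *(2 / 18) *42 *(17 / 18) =4879 *sqrt(498279031458) / 1418958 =2427.16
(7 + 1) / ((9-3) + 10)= 1 / 2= 0.50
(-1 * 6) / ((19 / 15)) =-90 / 19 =-4.74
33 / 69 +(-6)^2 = 839 / 23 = 36.48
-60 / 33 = -20 / 11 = -1.82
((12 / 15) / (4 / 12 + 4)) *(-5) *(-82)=984 / 13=75.69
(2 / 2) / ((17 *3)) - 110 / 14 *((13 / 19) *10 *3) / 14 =-546044 / 47481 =-11.50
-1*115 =-115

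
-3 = -3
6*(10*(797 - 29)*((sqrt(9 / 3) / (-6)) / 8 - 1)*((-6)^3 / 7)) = 207360*sqrt(3) / 7 + 9953280 / 7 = 1473205.44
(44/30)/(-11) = -2/15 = -0.13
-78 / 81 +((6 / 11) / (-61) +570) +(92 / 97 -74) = 871603892 / 1757349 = 495.98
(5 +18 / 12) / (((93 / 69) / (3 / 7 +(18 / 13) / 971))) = 873885 / 421414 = 2.07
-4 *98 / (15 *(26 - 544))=28 / 555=0.05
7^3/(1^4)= 343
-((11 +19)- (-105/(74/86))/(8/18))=-45075/148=-304.56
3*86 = 258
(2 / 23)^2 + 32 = 16932 / 529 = 32.01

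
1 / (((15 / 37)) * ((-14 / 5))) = -0.88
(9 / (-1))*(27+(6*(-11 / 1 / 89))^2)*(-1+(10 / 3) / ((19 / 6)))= -1964007 / 150499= -13.05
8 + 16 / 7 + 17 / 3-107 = -1912 / 21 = -91.05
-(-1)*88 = 88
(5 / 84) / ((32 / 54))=45 / 448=0.10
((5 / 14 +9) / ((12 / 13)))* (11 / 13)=1441 / 168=8.58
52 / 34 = 26 / 17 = 1.53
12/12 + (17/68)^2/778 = 12449/12448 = 1.00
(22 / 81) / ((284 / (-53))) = -583 / 11502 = -0.05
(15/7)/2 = 15/14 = 1.07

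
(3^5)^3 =14348907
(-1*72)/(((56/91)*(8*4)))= -117/32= -3.66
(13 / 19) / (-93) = -0.01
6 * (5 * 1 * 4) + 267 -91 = 296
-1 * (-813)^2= -660969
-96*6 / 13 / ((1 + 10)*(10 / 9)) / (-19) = 2592 / 13585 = 0.19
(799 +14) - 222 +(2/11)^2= 591.03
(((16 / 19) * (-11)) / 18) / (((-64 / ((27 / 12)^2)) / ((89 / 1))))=8811 / 2432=3.62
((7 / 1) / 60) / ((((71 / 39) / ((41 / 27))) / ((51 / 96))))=63427 / 1226880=0.05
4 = 4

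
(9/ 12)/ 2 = 3/ 8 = 0.38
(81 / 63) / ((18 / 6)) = 3 / 7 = 0.43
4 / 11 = 0.36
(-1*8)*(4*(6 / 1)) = -192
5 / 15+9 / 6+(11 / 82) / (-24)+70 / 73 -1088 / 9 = -50901121 / 430992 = -118.10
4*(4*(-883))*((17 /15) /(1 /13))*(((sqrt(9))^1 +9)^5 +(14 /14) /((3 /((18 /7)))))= -362566327136 /7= -51795189590.86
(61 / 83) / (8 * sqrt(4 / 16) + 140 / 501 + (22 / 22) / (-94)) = 0.17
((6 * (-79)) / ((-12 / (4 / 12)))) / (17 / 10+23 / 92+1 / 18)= 2370 / 361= 6.57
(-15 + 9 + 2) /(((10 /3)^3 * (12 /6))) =-0.05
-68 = -68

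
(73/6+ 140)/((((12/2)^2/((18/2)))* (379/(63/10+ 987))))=3022943/30320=99.70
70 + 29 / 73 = 5139 / 73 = 70.40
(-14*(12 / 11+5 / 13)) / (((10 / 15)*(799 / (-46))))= 203826 / 114257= 1.78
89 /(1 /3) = 267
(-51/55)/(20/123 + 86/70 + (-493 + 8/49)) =307377/162906832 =0.00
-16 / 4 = -4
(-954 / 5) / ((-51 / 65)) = 4134 / 17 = 243.18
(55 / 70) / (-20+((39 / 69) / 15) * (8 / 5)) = -18975 / 481544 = -0.04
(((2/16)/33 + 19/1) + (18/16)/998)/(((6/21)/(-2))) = -35050841/263472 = -133.03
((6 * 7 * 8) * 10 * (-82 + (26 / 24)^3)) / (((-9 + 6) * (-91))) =-697495 / 702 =-993.58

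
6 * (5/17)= 30/17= 1.76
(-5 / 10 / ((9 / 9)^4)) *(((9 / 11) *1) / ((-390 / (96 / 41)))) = 72 / 29315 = 0.00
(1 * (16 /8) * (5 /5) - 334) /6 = -166 /3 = -55.33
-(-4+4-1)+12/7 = 19/7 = 2.71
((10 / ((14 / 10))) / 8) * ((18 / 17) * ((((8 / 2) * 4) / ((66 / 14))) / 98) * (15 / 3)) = 1500 / 9163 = 0.16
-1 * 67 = -67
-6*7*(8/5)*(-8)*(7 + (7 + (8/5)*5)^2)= 623616/5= 124723.20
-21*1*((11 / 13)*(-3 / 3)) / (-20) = -231 / 260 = -0.89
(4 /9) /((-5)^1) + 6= 266 /45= 5.91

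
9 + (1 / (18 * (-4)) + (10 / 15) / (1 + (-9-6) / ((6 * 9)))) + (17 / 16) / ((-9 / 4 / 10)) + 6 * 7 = 47.19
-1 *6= -6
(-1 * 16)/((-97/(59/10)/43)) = 20296/485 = 41.85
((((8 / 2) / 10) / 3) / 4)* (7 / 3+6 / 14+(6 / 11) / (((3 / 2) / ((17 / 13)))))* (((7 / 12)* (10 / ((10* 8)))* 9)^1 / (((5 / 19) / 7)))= 646513 / 343200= 1.88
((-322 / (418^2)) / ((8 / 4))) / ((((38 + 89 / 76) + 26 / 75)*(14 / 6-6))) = 36225 / 5696372539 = 0.00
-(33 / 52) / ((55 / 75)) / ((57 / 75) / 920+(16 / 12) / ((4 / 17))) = -0.15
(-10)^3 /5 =-200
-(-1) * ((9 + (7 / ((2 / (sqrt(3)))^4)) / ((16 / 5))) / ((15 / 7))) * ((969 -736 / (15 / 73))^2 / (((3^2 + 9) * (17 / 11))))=11473065538781 / 9792000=1171677.44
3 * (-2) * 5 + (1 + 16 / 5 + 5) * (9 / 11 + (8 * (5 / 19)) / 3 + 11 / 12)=-15849 / 2090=-7.58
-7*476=-3332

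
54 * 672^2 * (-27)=-658409472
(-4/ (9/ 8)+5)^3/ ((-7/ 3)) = -2197/ 1701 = -1.29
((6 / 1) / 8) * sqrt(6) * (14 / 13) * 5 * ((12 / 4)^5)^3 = 1506635235 * sqrt(6) / 26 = 141941829.01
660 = 660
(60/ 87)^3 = 8000/ 24389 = 0.33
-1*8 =-8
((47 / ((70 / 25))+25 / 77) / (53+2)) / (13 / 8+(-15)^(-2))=0.19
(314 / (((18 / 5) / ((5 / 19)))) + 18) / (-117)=-7003 / 20007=-0.35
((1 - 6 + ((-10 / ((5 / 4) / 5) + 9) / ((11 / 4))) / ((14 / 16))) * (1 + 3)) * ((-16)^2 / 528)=-29376 / 847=-34.68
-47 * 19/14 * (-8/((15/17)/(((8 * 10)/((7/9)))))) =2914752/49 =59484.73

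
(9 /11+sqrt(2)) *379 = 3411 /11+379 *sqrt(2) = 846.08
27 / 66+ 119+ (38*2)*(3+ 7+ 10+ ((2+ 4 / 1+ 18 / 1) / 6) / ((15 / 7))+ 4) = 2085.28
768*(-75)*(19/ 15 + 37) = -2204160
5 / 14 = 0.36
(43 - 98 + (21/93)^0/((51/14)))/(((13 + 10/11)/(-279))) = 951731/867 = 1097.73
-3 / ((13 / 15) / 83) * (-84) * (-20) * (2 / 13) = -12549600 / 169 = -74257.99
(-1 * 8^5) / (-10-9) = 32768 / 19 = 1724.63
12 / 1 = 12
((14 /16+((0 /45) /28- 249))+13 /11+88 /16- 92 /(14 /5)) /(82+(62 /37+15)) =-2083951 /749672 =-2.78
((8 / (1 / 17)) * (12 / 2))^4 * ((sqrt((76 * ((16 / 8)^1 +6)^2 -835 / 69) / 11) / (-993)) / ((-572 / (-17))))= -209366433792 * sqrt(254098779) / 11975249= -278691544.42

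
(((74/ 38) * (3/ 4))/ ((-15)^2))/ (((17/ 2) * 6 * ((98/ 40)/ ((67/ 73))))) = 2479/ 51991695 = 0.00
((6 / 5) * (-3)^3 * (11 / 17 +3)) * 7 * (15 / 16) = -775.46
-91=-91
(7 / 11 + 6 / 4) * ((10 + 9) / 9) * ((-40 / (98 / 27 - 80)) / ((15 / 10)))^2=6429600 / 11692571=0.55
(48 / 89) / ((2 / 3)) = 72 / 89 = 0.81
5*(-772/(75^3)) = -772/84375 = -0.01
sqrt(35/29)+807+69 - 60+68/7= sqrt(1015)/29+5780/7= 826.81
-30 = -30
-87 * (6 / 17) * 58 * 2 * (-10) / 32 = 37845 / 34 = 1113.09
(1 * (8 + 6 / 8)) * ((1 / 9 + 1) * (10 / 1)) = 875 / 9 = 97.22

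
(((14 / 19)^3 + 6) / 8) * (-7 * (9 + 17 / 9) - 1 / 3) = -15122861 / 246924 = -61.25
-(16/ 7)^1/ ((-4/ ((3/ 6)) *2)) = 1/ 7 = 0.14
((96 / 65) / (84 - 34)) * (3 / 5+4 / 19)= 0.02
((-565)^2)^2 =101904600625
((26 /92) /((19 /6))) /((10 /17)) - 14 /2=-6.85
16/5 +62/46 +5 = 1098/115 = 9.55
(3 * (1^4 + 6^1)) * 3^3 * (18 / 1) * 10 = 102060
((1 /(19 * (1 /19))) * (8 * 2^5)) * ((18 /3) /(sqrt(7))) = 1536 * sqrt(7) /7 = 580.55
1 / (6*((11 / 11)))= 0.17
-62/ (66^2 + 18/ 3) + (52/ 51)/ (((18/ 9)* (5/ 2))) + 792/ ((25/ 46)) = 450321703/ 308975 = 1457.47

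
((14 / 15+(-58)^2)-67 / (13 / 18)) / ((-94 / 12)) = -27152 / 65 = -417.72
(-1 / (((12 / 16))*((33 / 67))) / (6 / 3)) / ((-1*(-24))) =-67 / 1188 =-0.06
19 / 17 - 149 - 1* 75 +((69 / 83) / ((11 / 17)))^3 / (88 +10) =-282566612602845 / 1267906796002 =-222.86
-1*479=-479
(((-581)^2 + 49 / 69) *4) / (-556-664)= -23291758 / 21045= -1106.76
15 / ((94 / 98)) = 735 / 47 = 15.64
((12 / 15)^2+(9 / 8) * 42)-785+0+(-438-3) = -117811 / 100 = -1178.11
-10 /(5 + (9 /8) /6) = -160 /83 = -1.93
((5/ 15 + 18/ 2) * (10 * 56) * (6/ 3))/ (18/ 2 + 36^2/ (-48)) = -15680/ 27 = -580.74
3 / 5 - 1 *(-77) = 388 / 5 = 77.60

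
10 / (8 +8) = 5 / 8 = 0.62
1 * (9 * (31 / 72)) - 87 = -665 / 8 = -83.12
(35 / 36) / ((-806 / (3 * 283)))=-9905 / 9672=-1.02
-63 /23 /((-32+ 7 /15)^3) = 0.00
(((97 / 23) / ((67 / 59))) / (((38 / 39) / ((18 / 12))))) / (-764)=-669591 / 89476624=-0.01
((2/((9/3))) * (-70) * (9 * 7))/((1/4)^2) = -47040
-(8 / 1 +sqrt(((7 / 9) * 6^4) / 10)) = -6 * sqrt(70) / 5-8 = -18.04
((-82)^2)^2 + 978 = 45213154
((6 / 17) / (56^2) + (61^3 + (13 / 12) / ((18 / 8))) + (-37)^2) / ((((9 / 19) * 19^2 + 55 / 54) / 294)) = 493039745427 / 1263304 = 390277.99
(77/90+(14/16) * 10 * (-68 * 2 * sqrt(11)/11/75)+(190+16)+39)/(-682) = -22127/61380+119 * sqrt(11)/56265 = -0.35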